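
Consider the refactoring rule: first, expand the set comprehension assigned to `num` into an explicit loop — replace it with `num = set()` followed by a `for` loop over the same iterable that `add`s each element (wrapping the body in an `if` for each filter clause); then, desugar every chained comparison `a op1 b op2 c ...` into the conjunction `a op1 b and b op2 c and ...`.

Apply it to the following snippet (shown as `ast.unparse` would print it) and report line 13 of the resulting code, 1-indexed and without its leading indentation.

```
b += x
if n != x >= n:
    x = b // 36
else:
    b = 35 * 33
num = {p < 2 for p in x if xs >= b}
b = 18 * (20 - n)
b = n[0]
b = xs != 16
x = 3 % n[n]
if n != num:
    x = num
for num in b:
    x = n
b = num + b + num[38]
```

x = 3 % n[n]

Transformed code:
b += x
if n != x and x >= n:
    x = b // 36
else:
    b = 35 * 33
num = set()
for p in x:
    if xs >= b:
        num.add(p < 2)
b = 18 * (20 - n)
b = n[0]
b = xs != 16
x = 3 % n[n]
if n != num:
    x = num
for num in b:
    x = n
b = num + b + num[38]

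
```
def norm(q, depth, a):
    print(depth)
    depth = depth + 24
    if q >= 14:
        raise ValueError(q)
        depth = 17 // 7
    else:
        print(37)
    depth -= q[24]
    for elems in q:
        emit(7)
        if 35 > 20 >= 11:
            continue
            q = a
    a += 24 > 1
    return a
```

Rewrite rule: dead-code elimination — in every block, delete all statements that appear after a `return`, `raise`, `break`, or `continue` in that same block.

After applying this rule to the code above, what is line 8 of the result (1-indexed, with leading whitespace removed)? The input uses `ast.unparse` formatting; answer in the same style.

depth -= q[24]

Transformed code:
def norm(q, depth, a):
    print(depth)
    depth = depth + 24
    if q >= 14:
        raise ValueError(q)
    else:
        print(37)
    depth -= q[24]
    for elems in q:
        emit(7)
        if 35 > 20 >= 11:
            continue
    a += 24 > 1
    return a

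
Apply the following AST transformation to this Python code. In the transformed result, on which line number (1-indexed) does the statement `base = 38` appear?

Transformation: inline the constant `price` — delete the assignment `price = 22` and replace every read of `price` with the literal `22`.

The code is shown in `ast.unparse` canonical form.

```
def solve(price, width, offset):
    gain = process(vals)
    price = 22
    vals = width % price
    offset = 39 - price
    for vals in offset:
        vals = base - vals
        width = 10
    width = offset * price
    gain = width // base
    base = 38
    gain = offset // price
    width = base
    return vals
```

10

Transformed code:
def solve(price, width, offset):
    gain = process(vals)
    vals = width % 22
    offset = 39 - 22
    for vals in offset:
        vals = base - vals
        width = 10
    width = offset * 22
    gain = width // base
    base = 38
    gain = offset // 22
    width = base
    return vals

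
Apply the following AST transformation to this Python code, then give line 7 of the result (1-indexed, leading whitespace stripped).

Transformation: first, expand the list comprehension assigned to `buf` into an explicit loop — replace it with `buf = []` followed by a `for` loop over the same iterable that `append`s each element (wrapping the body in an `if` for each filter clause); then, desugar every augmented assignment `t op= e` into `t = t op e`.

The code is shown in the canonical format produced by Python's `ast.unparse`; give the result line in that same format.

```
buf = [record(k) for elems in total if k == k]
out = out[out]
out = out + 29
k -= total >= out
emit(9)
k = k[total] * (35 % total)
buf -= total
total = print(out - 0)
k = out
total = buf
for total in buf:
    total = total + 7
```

k = k - (total >= out)

Transformed code:
buf = []
for elems in total:
    if k == k:
        buf.append(record(k))
out = out[out]
out = out + 29
k = k - (total >= out)
emit(9)
k = k[total] * (35 % total)
buf = buf - total
total = print(out - 0)
k = out
total = buf
for total in buf:
    total = total + 7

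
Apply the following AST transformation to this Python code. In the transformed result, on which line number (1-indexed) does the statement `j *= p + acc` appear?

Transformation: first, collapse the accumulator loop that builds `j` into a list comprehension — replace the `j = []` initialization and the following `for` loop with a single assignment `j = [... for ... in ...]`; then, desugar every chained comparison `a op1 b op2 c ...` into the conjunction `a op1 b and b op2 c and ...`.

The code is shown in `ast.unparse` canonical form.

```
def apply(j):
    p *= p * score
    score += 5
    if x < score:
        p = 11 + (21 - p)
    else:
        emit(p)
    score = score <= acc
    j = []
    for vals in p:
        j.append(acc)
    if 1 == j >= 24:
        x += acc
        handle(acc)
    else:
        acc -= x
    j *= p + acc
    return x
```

15

Transformed code:
def apply(j):
    p *= p * score
    score += 5
    if x < score:
        p = 11 + (21 - p)
    else:
        emit(p)
    score = score <= acc
    j = [acc for vals in p]
    if 1 == j and j >= 24:
        x += acc
        handle(acc)
    else:
        acc -= x
    j *= p + acc
    return x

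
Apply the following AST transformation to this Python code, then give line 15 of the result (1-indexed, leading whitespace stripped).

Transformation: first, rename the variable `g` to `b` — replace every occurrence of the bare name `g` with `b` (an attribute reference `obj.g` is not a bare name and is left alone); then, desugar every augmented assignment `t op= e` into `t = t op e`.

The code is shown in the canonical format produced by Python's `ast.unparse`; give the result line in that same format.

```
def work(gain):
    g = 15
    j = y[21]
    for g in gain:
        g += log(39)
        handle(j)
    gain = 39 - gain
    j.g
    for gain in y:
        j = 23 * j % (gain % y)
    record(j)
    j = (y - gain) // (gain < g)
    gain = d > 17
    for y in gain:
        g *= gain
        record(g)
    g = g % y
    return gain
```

Transformed code:
def work(gain):
    b = 15
    j = y[21]
    for b in gain:
        b = b + log(39)
        handle(j)
    gain = 39 - gain
    j.g
    for gain in y:
        j = 23 * j % (gain % y)
    record(j)
    j = (y - gain) // (gain < b)
    gain = d > 17
    for y in gain:
        b = b * gain
        record(b)
    b = b % y
    return gain

b = b * gain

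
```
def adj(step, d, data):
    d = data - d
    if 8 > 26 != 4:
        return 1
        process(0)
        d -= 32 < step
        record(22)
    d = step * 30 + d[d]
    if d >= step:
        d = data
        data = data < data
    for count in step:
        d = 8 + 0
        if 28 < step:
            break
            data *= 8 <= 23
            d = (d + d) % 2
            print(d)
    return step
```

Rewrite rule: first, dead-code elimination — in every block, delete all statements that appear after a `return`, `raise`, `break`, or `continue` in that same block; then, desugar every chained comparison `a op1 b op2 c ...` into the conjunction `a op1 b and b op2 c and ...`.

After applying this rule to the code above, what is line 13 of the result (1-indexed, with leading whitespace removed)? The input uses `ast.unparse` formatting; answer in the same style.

Transformed code:
def adj(step, d, data):
    d = data - d
    if 8 > 26 and 26 != 4:
        return 1
    d = step * 30 + d[d]
    if d >= step:
        d = data
        data = data < data
    for count in step:
        d = 8 + 0
        if 28 < step:
            break
    return step

return step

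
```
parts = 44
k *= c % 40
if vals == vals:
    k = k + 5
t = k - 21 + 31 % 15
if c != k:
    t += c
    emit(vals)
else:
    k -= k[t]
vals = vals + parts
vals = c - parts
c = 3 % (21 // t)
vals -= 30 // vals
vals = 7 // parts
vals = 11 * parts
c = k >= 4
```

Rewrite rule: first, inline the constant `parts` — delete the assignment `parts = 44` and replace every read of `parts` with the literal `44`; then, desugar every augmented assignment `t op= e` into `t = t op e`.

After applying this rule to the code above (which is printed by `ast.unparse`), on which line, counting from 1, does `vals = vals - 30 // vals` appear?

13

Transformed code:
k = k * (c % 40)
if vals == vals:
    k = k + 5
t = k - 21 + 31 % 15
if c != k:
    t = t + c
    emit(vals)
else:
    k = k - k[t]
vals = vals + 44
vals = c - 44
c = 3 % (21 // t)
vals = vals - 30 // vals
vals = 7 // 44
vals = 11 * 44
c = k >= 4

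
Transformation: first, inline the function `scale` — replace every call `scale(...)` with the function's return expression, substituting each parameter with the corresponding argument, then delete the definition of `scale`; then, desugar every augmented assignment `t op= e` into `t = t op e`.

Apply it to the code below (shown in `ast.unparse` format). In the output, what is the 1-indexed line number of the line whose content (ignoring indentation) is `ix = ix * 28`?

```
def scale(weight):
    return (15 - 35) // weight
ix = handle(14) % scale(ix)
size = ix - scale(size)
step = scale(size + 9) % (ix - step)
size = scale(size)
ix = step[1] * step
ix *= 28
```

6

Transformed code:
ix = handle(14) % ((15 - 35) // ix)
size = ix - (15 - 35) // size
step = (15 - 35) // (size + 9) % (ix - step)
size = (15 - 35) // size
ix = step[1] * step
ix = ix * 28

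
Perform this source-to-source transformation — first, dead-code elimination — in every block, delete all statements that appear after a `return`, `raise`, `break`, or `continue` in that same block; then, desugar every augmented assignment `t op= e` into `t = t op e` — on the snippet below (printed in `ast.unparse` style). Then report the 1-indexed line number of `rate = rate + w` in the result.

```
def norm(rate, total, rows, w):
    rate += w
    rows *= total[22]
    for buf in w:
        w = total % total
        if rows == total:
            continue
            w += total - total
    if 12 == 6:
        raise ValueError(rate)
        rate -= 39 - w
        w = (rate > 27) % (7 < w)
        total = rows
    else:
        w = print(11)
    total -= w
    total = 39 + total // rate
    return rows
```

Transformed code:
def norm(rate, total, rows, w):
    rate = rate + w
    rows = rows * total[22]
    for buf in w:
        w = total % total
        if rows == total:
            continue
    if 12 == 6:
        raise ValueError(rate)
    else:
        w = print(11)
    total = total - w
    total = 39 + total // rate
    return rows

2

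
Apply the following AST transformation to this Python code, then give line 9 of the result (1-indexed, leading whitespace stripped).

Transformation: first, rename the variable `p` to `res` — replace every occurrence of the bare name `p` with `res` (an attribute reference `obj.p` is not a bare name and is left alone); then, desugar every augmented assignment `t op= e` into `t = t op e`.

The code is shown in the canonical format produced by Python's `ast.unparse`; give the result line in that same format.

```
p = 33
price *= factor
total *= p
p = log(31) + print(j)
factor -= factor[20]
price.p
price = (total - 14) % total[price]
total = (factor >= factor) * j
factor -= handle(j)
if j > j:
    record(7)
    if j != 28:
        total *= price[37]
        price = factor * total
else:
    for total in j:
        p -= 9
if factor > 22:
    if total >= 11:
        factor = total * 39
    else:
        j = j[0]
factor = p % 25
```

factor = factor - handle(j)

Transformed code:
res = 33
price = price * factor
total = total * res
res = log(31) + print(j)
factor = factor - factor[20]
price.p
price = (total - 14) % total[price]
total = (factor >= factor) * j
factor = factor - handle(j)
if j > j:
    record(7)
    if j != 28:
        total = total * price[37]
        price = factor * total
else:
    for total in j:
        res = res - 9
if factor > 22:
    if total >= 11:
        factor = total * 39
    else:
        j = j[0]
factor = res % 25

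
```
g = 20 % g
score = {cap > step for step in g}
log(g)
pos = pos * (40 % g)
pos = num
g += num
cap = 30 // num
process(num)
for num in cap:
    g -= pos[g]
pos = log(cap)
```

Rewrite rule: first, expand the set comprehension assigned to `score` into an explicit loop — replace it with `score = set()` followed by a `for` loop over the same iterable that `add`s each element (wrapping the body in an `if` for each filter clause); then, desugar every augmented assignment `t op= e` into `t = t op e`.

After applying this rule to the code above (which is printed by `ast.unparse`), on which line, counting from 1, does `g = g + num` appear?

8

Transformed code:
g = 20 % g
score = set()
for step in g:
    score.add(cap > step)
log(g)
pos = pos * (40 % g)
pos = num
g = g + num
cap = 30 // num
process(num)
for num in cap:
    g = g - pos[g]
pos = log(cap)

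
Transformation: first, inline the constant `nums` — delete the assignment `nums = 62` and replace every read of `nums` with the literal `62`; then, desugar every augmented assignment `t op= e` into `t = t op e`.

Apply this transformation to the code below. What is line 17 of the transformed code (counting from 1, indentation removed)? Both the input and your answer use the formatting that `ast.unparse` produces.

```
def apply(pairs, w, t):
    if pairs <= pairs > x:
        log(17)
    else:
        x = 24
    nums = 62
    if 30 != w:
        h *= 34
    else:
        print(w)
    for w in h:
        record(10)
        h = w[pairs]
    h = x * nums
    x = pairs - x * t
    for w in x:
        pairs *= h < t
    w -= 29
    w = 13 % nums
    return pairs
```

Transformed code:
def apply(pairs, w, t):
    if pairs <= pairs > x:
        log(17)
    else:
        x = 24
    if 30 != w:
        h = h * 34
    else:
        print(w)
    for w in h:
        record(10)
        h = w[pairs]
    h = x * 62
    x = pairs - x * t
    for w in x:
        pairs = pairs * (h < t)
    w = w - 29
    w = 13 % 62
    return pairs

w = w - 29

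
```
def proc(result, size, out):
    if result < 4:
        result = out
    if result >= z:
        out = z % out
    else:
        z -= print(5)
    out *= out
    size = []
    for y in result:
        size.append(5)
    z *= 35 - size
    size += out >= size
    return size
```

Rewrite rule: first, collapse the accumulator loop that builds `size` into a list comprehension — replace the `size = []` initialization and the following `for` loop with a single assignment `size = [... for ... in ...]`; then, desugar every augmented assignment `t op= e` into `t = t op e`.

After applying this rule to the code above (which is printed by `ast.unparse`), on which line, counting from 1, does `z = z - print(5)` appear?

Transformed code:
def proc(result, size, out):
    if result < 4:
        result = out
    if result >= z:
        out = z % out
    else:
        z = z - print(5)
    out = out * out
    size = [5 for y in result]
    z = z * (35 - size)
    size = size + (out >= size)
    return size

7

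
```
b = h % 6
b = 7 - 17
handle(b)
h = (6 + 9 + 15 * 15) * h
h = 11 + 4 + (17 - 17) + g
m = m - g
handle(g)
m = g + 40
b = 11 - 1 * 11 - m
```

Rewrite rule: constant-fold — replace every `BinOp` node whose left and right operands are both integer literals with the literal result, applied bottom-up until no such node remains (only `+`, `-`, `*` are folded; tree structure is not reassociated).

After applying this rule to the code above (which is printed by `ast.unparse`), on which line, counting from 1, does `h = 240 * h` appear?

Transformed code:
b = h % 6
b = -10
handle(b)
h = 240 * h
h = 15 + g
m = m - g
handle(g)
m = g + 40
b = 0 - m

4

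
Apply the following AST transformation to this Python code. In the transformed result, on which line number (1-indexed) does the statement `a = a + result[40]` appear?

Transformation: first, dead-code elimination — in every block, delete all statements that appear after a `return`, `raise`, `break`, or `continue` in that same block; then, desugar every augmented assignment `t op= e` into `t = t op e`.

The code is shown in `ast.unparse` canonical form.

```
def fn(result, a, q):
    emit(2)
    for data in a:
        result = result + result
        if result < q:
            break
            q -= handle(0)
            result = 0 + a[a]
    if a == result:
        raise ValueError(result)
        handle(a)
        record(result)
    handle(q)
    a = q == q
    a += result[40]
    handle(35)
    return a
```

11

Transformed code:
def fn(result, a, q):
    emit(2)
    for data in a:
        result = result + result
        if result < q:
            break
    if a == result:
        raise ValueError(result)
    handle(q)
    a = q == q
    a = a + result[40]
    handle(35)
    return a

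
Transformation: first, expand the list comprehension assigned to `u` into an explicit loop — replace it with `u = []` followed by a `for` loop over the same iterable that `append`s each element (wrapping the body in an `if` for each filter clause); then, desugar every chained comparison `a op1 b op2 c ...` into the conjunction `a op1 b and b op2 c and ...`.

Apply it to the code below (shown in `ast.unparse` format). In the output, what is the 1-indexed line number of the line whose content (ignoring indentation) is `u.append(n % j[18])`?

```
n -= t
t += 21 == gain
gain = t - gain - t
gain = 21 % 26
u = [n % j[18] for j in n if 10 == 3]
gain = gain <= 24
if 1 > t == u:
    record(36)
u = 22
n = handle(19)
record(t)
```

8

Transformed code:
n -= t
t += 21 == gain
gain = t - gain - t
gain = 21 % 26
u = []
for j in n:
    if 10 == 3:
        u.append(n % j[18])
gain = gain <= 24
if 1 > t and t == u:
    record(36)
u = 22
n = handle(19)
record(t)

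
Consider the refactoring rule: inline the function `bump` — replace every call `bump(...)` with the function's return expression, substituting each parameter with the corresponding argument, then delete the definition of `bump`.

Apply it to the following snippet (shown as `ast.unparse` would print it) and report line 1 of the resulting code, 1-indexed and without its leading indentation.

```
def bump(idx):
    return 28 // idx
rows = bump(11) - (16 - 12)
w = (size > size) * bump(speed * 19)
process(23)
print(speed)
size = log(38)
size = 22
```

Transformed code:
rows = 28 // 11 - (16 - 12)
w = (size > size) * (28 // (speed * 19))
process(23)
print(speed)
size = log(38)
size = 22

rows = 28 // 11 - (16 - 12)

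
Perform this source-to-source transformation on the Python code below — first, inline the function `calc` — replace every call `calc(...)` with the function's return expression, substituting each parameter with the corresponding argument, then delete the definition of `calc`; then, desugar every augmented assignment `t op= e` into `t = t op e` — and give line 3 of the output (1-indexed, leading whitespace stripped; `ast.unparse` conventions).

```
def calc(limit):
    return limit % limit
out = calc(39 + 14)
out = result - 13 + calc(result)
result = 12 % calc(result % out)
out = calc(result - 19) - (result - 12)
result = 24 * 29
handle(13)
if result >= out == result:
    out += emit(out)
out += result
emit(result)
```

Transformed code:
out = (39 + 14) % (39 + 14)
out = result - 13 + result % result
result = 12 % (result % out % (result % out))
out = (result - 19) % (result - 19) - (result - 12)
result = 24 * 29
handle(13)
if result >= out == result:
    out = out + emit(out)
out = out + result
emit(result)

result = 12 % (result % out % (result % out))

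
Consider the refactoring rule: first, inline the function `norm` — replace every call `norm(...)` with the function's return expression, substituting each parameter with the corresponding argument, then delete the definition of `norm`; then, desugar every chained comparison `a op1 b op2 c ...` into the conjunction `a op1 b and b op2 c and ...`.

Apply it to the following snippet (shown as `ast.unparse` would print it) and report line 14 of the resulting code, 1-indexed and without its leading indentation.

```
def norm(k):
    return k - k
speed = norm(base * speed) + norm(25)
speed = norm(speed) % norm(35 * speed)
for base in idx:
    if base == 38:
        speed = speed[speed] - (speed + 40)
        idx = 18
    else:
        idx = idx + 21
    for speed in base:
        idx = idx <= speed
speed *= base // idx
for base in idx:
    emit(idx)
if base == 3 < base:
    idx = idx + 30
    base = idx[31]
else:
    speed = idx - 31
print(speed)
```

if base == 3 and 3 < base:

Transformed code:
speed = base * speed - base * speed + (25 - 25)
speed = (speed - speed) % (35 * speed - 35 * speed)
for base in idx:
    if base == 38:
        speed = speed[speed] - (speed + 40)
        idx = 18
    else:
        idx = idx + 21
    for speed in base:
        idx = idx <= speed
speed *= base // idx
for base in idx:
    emit(idx)
if base == 3 and 3 < base:
    idx = idx + 30
    base = idx[31]
else:
    speed = idx - 31
print(speed)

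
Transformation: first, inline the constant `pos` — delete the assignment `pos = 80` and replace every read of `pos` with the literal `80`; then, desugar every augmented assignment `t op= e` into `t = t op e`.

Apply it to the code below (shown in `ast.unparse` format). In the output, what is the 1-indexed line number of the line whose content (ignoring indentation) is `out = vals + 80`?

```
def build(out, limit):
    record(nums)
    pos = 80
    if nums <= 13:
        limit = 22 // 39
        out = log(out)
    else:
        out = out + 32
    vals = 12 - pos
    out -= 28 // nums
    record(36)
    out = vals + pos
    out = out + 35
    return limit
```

Transformed code:
def build(out, limit):
    record(nums)
    if nums <= 13:
        limit = 22 // 39
        out = log(out)
    else:
        out = out + 32
    vals = 12 - 80
    out = out - 28 // nums
    record(36)
    out = vals + 80
    out = out + 35
    return limit

11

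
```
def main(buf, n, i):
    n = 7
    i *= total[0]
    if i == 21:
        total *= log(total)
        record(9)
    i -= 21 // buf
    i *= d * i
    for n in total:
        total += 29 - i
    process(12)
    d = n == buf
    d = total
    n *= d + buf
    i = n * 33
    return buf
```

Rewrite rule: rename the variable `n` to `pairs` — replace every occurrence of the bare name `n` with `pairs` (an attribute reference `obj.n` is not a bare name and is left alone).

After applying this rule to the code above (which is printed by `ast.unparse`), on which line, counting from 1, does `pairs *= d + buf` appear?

Transformed code:
def main(buf, pairs, i):
    pairs = 7
    i *= total[0]
    if i == 21:
        total *= log(total)
        record(9)
    i -= 21 // buf
    i *= d * i
    for pairs in total:
        total += 29 - i
    process(12)
    d = pairs == buf
    d = total
    pairs *= d + buf
    i = pairs * 33
    return buf

14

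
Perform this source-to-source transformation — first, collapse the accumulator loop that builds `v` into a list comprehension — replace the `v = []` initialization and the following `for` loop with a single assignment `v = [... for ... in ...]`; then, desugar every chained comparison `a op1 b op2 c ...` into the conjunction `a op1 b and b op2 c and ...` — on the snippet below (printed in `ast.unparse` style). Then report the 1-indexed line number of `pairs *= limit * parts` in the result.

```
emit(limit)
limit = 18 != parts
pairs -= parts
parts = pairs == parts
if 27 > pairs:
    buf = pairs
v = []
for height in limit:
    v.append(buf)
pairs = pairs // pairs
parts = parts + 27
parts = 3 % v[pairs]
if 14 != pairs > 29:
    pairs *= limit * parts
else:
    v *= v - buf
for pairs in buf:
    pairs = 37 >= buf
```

Transformed code:
emit(limit)
limit = 18 != parts
pairs -= parts
parts = pairs == parts
if 27 > pairs:
    buf = pairs
v = [buf for height in limit]
pairs = pairs // pairs
parts = parts + 27
parts = 3 % v[pairs]
if 14 != pairs and pairs > 29:
    pairs *= limit * parts
else:
    v *= v - buf
for pairs in buf:
    pairs = 37 >= buf

12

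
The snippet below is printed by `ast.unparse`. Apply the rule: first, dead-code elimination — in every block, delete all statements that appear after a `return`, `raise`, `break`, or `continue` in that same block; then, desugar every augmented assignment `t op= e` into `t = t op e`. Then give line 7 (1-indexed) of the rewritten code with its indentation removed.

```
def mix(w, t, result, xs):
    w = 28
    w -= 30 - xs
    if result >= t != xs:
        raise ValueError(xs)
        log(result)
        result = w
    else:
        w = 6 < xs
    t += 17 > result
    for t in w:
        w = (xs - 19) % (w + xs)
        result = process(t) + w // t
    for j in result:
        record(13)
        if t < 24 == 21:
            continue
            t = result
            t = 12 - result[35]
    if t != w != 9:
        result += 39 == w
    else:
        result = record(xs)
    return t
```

w = 6 < xs

Transformed code:
def mix(w, t, result, xs):
    w = 28
    w = w - (30 - xs)
    if result >= t != xs:
        raise ValueError(xs)
    else:
        w = 6 < xs
    t = t + (17 > result)
    for t in w:
        w = (xs - 19) % (w + xs)
        result = process(t) + w // t
    for j in result:
        record(13)
        if t < 24 == 21:
            continue
    if t != w != 9:
        result = result + (39 == w)
    else:
        result = record(xs)
    return t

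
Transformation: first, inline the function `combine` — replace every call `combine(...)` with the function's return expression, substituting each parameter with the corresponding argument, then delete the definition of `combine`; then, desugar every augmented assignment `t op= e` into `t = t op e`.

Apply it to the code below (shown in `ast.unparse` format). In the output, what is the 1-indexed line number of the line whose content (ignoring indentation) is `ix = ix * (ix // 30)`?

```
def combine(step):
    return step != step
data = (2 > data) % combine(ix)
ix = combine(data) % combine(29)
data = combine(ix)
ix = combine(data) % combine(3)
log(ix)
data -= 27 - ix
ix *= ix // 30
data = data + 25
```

7

Transformed code:
data = (2 > data) % (ix != ix)
ix = (data != data) % (29 != 29)
data = ix != ix
ix = (data != data) % (3 != 3)
log(ix)
data = data - (27 - ix)
ix = ix * (ix // 30)
data = data + 25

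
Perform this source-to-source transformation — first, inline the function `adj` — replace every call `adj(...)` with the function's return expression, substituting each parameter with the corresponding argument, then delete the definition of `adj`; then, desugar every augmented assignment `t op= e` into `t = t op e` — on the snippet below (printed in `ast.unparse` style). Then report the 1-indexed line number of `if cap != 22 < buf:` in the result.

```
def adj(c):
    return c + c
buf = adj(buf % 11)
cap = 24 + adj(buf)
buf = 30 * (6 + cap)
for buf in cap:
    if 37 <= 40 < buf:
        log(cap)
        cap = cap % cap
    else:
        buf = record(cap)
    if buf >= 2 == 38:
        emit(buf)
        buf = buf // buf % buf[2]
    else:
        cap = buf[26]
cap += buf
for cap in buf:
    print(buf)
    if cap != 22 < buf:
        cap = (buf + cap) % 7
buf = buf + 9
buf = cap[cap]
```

18

Transformed code:
buf = buf % 11 + buf % 11
cap = 24 + (buf + buf)
buf = 30 * (6 + cap)
for buf in cap:
    if 37 <= 40 < buf:
        log(cap)
        cap = cap % cap
    else:
        buf = record(cap)
    if buf >= 2 == 38:
        emit(buf)
        buf = buf // buf % buf[2]
    else:
        cap = buf[26]
cap = cap + buf
for cap in buf:
    print(buf)
    if cap != 22 < buf:
        cap = (buf + cap) % 7
buf = buf + 9
buf = cap[cap]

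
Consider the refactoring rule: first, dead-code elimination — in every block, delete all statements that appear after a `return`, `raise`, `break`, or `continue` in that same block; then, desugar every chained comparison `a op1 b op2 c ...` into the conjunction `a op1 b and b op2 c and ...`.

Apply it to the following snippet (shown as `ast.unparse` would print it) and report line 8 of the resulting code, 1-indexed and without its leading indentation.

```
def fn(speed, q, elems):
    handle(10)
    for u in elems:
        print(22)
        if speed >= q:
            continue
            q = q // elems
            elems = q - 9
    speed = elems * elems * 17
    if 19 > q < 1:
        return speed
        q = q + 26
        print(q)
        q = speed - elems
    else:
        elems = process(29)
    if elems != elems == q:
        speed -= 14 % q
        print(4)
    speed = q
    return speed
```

if 19 > q and q < 1:

Transformed code:
def fn(speed, q, elems):
    handle(10)
    for u in elems:
        print(22)
        if speed >= q:
            continue
    speed = elems * elems * 17
    if 19 > q and q < 1:
        return speed
    else:
        elems = process(29)
    if elems != elems and elems == q:
        speed -= 14 % q
        print(4)
    speed = q
    return speed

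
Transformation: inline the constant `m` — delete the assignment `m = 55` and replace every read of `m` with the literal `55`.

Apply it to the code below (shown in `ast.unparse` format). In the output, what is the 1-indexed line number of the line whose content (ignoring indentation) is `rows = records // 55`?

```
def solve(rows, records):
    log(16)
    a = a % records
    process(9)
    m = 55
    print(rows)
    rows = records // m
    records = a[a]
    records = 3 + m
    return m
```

6

Transformed code:
def solve(rows, records):
    log(16)
    a = a % records
    process(9)
    print(rows)
    rows = records // 55
    records = a[a]
    records = 3 + 55
    return 55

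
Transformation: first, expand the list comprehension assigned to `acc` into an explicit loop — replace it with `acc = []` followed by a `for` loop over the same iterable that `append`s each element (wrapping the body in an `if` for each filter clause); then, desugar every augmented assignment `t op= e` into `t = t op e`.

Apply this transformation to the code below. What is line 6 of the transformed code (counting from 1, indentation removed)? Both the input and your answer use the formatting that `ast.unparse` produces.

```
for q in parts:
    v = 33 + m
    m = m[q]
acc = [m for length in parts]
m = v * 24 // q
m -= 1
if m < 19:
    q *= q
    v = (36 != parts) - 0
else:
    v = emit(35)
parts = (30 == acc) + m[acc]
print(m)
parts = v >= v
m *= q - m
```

Transformed code:
for q in parts:
    v = 33 + m
    m = m[q]
acc = []
for length in parts:
    acc.append(m)
m = v * 24 // q
m = m - 1
if m < 19:
    q = q * q
    v = (36 != parts) - 0
else:
    v = emit(35)
parts = (30 == acc) + m[acc]
print(m)
parts = v >= v
m = m * (q - m)

acc.append(m)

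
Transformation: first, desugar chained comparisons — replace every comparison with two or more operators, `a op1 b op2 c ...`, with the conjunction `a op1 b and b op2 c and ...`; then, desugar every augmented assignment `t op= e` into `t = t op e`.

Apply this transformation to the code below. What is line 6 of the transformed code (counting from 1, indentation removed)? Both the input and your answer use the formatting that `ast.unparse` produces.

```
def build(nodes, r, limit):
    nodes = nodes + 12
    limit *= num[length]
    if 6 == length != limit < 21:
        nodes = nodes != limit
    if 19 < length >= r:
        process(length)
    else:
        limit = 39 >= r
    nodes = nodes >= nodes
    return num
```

Transformed code:
def build(nodes, r, limit):
    nodes = nodes + 12
    limit = limit * num[length]
    if 6 == length and length != limit and (limit < 21):
        nodes = nodes != limit
    if 19 < length and length >= r:
        process(length)
    else:
        limit = 39 >= r
    nodes = nodes >= nodes
    return num

if 19 < length and length >= r:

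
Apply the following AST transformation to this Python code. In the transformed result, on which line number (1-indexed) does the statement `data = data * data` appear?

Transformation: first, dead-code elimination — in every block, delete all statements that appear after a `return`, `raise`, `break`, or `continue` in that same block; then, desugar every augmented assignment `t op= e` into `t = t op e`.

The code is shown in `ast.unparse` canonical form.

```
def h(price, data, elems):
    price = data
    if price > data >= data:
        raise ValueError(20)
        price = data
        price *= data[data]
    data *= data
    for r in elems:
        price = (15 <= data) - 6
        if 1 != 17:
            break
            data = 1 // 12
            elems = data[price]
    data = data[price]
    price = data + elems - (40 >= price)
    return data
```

Transformed code:
def h(price, data, elems):
    price = data
    if price > data >= data:
        raise ValueError(20)
    data = data * data
    for r in elems:
        price = (15 <= data) - 6
        if 1 != 17:
            break
    data = data[price]
    price = data + elems - (40 >= price)
    return data

5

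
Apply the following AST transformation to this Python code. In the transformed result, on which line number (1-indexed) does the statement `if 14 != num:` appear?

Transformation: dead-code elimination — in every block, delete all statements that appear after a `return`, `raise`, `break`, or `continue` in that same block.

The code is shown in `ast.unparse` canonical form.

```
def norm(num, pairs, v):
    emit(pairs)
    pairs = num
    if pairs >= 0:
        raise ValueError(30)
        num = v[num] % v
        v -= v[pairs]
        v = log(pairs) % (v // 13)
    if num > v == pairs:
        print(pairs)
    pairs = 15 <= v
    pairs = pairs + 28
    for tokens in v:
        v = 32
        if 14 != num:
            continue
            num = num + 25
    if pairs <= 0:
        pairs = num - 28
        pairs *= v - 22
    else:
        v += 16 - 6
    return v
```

12

Transformed code:
def norm(num, pairs, v):
    emit(pairs)
    pairs = num
    if pairs >= 0:
        raise ValueError(30)
    if num > v == pairs:
        print(pairs)
    pairs = 15 <= v
    pairs = pairs + 28
    for tokens in v:
        v = 32
        if 14 != num:
            continue
    if pairs <= 0:
        pairs = num - 28
        pairs *= v - 22
    else:
        v += 16 - 6
    return v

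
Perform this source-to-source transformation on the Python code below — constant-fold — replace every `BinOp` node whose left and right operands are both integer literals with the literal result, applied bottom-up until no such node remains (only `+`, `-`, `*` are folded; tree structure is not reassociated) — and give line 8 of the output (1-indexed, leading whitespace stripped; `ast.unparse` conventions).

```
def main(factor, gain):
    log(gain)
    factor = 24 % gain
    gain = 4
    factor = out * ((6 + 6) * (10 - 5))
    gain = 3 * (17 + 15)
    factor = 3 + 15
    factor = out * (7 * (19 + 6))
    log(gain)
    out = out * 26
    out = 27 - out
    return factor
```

Transformed code:
def main(factor, gain):
    log(gain)
    factor = 24 % gain
    gain = 4
    factor = out * 60
    gain = 96
    factor = 18
    factor = out * 175
    log(gain)
    out = out * 26
    out = 27 - out
    return factor

factor = out * 175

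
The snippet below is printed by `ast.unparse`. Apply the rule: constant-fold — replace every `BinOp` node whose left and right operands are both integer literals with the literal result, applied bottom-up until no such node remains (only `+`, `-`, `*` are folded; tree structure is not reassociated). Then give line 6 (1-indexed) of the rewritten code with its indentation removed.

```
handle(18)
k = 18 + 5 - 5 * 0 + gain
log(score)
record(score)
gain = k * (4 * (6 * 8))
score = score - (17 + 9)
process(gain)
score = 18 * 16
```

score = score - 26

Transformed code:
handle(18)
k = 23 + gain
log(score)
record(score)
gain = k * 192
score = score - 26
process(gain)
score = 288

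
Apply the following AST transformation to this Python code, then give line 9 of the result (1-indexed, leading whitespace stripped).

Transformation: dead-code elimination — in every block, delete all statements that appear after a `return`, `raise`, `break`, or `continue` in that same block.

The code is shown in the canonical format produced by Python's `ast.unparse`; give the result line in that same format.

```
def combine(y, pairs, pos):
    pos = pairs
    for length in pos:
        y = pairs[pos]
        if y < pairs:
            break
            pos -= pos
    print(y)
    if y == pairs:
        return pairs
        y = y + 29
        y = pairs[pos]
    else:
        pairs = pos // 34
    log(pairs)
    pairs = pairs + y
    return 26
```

Transformed code:
def combine(y, pairs, pos):
    pos = pairs
    for length in pos:
        y = pairs[pos]
        if y < pairs:
            break
    print(y)
    if y == pairs:
        return pairs
    else:
        pairs = pos // 34
    log(pairs)
    pairs = pairs + y
    return 26

return pairs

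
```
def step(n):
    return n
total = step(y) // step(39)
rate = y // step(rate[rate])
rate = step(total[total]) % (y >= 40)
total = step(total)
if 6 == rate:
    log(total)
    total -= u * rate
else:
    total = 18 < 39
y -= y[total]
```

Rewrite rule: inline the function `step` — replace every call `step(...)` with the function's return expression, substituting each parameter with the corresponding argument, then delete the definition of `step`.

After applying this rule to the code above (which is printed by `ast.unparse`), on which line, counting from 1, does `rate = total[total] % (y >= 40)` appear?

3

Transformed code:
total = y // 39
rate = y // rate[rate]
rate = total[total] % (y >= 40)
total = total
if 6 == rate:
    log(total)
    total -= u * rate
else:
    total = 18 < 39
y -= y[total]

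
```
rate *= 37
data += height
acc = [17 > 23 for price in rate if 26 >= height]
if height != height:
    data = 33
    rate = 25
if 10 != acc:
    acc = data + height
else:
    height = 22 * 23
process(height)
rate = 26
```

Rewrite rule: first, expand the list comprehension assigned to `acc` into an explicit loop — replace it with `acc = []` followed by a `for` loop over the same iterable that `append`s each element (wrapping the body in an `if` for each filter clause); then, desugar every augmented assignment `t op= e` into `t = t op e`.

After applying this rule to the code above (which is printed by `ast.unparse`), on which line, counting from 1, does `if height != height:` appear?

7

Transformed code:
rate = rate * 37
data = data + height
acc = []
for price in rate:
    if 26 >= height:
        acc.append(17 > 23)
if height != height:
    data = 33
    rate = 25
if 10 != acc:
    acc = data + height
else:
    height = 22 * 23
process(height)
rate = 26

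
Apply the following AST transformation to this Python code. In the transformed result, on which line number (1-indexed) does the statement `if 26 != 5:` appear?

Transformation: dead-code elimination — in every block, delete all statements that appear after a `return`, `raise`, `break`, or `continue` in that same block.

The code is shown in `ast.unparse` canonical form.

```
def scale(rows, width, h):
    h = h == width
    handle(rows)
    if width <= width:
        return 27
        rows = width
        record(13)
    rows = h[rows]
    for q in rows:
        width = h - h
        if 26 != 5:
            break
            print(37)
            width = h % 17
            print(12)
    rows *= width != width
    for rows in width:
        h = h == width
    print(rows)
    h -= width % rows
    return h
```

9

Transformed code:
def scale(rows, width, h):
    h = h == width
    handle(rows)
    if width <= width:
        return 27
    rows = h[rows]
    for q in rows:
        width = h - h
        if 26 != 5:
            break
    rows *= width != width
    for rows in width:
        h = h == width
    print(rows)
    h -= width % rows
    return h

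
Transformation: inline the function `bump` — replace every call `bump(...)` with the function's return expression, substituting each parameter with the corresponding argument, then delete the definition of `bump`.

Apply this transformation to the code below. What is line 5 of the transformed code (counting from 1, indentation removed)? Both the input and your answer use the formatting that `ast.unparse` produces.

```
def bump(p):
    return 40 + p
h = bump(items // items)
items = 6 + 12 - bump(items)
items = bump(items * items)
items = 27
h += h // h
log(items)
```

h += h // h

Transformed code:
h = 40 + items // items
items = 6 + 12 - (40 + items)
items = 40 + items * items
items = 27
h += h // h
log(items)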